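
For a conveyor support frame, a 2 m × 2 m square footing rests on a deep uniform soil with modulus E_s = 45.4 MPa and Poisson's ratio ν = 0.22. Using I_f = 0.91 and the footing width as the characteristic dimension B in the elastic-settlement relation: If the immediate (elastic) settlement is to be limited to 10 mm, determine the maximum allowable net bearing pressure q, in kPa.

q ≈ 262 kPa

E_s = 45.4 MPa = 45400 kPa.
S_e = q·B·(1−ν²)/E_s · I_f  ⇒  q = S_e·E_s / (B·(1−ν²)·I_f).
q = 0.01 × 45400 / (2 × 0.9516 × 0.91) = 262.1 kPa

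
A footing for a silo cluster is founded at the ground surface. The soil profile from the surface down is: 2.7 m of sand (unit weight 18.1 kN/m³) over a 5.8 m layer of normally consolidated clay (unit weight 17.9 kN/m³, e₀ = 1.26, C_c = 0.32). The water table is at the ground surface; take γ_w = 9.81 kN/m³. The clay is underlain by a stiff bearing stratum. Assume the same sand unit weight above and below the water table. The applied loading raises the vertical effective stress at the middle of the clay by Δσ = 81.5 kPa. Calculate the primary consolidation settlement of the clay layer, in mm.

S_c ≈ 364 mm

Mid-depth of clay below the ground surface: z = 2.7 + 5.8/2 = 5.6 m.
Total vertical stress at mid-clay: σ_v = 18.1×2.7 + 17.9×2.9 = 100.78 kPa.
Pore pressure: u = 9.81×(5.6 − 0) = 54.936 kPa.
Initial effective stress: σ'_0 = σ_v − u = 100.78 − 54.936 = 45.844 kPa.
Final effective stress: σ'_f = σ'_0 + Δσ = 45.844 + 81.5 = 127.34 kPa.
Normally consolidated clay, so the full stress increment lies on the virgin compression line:
S_c = C_c·H/(1+e₀)·log₁₀(σ'_f/σ'_0) = 0.32×5.8/(1+1.26)×log₁₀(127.34/45.844)
    = 0.82124 × 0.44368 = 0.3644 m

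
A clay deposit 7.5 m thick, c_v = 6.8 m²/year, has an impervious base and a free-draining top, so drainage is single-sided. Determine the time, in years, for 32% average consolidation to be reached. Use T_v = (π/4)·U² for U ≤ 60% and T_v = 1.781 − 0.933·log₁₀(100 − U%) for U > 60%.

Drainage path length: H_d = H = 7.5 m (single drainage).
U ≤ 60%: T_v = (π/4)·U² = (π/4)×0.32² = 0.080425.
t = T_v·H_d²/c_v = 0.080425×7.5²/6.8 = 0.6653 years.

t ≈ 0.665 years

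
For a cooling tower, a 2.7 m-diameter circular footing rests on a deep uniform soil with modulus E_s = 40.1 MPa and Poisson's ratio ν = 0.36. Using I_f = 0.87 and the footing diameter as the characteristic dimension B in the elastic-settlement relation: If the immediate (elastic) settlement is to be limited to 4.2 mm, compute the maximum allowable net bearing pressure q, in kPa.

q ≈ 82.4 kPa

E_s = 40.1 MPa = 40100 kPa.
S_e = q·B·(1−ν²)/E_s · I_f  ⇒  q = S_e·E_s / (B·(1−ν²)·I_f).
q = 0.0042 × 40100 / (2.7 × 0.8704 × 0.87) = 82.37 kPa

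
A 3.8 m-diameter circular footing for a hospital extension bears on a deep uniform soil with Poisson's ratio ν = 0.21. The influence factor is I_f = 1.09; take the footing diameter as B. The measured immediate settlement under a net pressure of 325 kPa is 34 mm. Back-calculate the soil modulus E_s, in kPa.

E_s ≈ 37800 kPa

S_e = q·B·(1−ν²)/E_s · I_f  ⇒  E_s = q·B·(1−ν²)·I_f / S_e.
E_s = 325 × 3.8 × 0.9559 × 1.09 / 0.034 = 37850 kPa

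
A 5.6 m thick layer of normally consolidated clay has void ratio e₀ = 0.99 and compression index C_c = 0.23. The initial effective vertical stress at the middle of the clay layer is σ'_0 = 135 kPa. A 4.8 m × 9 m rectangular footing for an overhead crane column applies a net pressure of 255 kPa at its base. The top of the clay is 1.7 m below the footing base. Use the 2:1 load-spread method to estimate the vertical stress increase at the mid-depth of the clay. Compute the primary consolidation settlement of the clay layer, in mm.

S_c ≈ 141 mm

Mid-depth of clay below the footing base: z = 1.7 + 5.6/2 = 4.5 m.
Stress increase at mid-clay by the 2:1 spreading method:
Δσ = qBL/((B+z)(L+z)) = 255×4.8×9/((4.8+4.5)(9+4.5)) = 87.742 kPa
Final effective stress: σ'_f = σ'_0 + Δσ = 135 + 87.742 = 222.74 kPa.
Normally consolidated clay, so the full stress increment lies on the virgin compression line:
S_c = C_c·H/(1+e₀)·log₁₀(σ'_f/σ'_0) = 0.23×5.6/(1+0.99)×log₁₀(222.74/135)
    = 0.64724 × 0.21746 = 0.1407 m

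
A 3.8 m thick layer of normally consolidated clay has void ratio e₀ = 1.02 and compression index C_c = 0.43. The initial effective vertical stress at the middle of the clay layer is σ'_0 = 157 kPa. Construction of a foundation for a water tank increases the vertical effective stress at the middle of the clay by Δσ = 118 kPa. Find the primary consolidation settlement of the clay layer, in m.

S_c ≈ 0.197 m

Final effective stress: σ'_f = σ'_0 + Δσ = 157 + 118 = 275 kPa.
Normally consolidated clay, so the full stress increment lies on the virgin compression line:
S_c = C_c·H/(1+e₀)·log₁₀(σ'_f/σ'_0) = 0.43×3.8/(1+1.02)×log₁₀(275/157)
    = 0.80891 × 0.24343 = 0.1969 m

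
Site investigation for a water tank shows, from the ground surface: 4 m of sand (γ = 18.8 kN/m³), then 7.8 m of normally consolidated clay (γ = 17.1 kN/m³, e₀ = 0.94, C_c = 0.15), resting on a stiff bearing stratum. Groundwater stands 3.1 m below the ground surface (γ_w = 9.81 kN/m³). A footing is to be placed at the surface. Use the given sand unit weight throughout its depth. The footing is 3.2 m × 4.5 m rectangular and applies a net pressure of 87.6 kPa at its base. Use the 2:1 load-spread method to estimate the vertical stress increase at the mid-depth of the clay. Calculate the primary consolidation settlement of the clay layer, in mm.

Mid-depth of clay below the ground surface: z = 4 + 7.8/2 = 7.9 m.
Total vertical stress at mid-clay: σ_v = 18.8×4 + 17.1×3.9 = 141.89 kPa.
Pore pressure: u = 9.81×(7.9 − 3.1) = 47.088 kPa.
Initial effective stress: σ'_0 = σ_v − u = 141.89 − 47.088 = 94.802 kPa.
Stress increase at mid-clay by the 2:1 spreading method:
Δσ = qBL/((B+z)(L+z)) = 87.6×3.2×4.5/((3.2+7.9)(4.5+7.9)) = 9.1648 kPa
Final effective stress: σ'_f = σ'_0 + Δσ = 94.802 + 9.1648 = 103.97 kPa.
Normally consolidated clay, so the full stress increment lies on the virgin compression line:
S_c = C_c·H/(1+e₀)·log₁₀(σ'_f/σ'_0) = 0.15×7.8/(1+0.94)×log₁₀(103.97/94.802)
    = 0.60309 × 0.040091 = 0.02418 m

S_c ≈ 24.2 mm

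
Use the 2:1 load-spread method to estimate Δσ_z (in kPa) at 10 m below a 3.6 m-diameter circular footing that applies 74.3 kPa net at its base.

By the 2:1 method the load spreads at 1 horizontal : 2 vertical, so at depth z the loaded area has grown by z in each plan dimension:
Δσ ≈ qD²/(D+z)² = 74.3×3.6²/(3.6+10)² = 5.2061 kPa

Δσ_z ≈ 5.21 kPa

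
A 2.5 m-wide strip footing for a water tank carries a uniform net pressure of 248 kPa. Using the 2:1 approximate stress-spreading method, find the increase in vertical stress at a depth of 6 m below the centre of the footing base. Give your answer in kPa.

Δσ_z ≈ 72.9 kPa

By the 2:1 method the load spreads at 1 horizontal : 2 vertical, so at depth z the loaded area has grown by z in each plan dimension:
Δσ = qB/(B+z) = 248×2.5/(2.5+6) = 72.941 kPa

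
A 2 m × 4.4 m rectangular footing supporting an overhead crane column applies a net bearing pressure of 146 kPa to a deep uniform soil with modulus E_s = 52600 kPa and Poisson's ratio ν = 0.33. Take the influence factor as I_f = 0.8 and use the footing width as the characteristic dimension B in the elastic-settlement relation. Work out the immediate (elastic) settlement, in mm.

Immediate (elastic) settlement: S_e = q·B·(1−ν²)/E_s · I_f.
S_e = 146 × 2 × (1 − 0.33²) / 52600 × 0.8
    = 146 × 2 × 0.8911 / 52600 × 0.8
    = 0.003957 m = 3.957 mm

S_e ≈ 3.96 mm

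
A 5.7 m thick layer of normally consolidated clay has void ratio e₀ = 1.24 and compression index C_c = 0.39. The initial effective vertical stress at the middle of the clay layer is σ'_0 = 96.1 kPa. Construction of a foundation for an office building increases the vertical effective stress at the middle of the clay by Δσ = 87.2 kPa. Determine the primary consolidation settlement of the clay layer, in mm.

S_c ≈ 278 mm

Final effective stress: σ'_f = σ'_0 + Δσ = 96.1 + 87.2 = 183.3 kPa.
Normally consolidated clay, so the full stress increment lies on the virgin compression line:
S_c = C_c·H/(1+e₀)·log₁₀(σ'_f/σ'_0) = 0.39×5.7/(1+1.24)×log₁₀(183.3/96.1)
    = 0.99241 × 0.28044 = 0.2783 m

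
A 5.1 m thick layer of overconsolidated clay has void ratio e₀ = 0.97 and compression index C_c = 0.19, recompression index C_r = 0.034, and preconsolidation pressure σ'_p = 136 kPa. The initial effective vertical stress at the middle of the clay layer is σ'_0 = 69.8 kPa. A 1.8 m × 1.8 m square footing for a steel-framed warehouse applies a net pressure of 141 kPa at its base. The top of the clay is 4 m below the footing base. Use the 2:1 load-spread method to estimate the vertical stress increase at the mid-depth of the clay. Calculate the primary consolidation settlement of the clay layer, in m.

Mid-depth of clay below the footing base: z = 4 + 5.1/2 = 6.55 m.
Stress increase at mid-clay by the 2:1 spreading method:
Δσ = qBL/((B+z)(L+z)) = 141×1.8×1.8/((1.8+6.55)(1.8+6.55)) = 6.5523 kPa
Final effective stress: σ'_f = 69.8 + 6.5523 = 76.352 kPa.
σ'_f = 76.352 ≤ σ'_p = 136 kPa, so the clay remains overconsolidated and only the recompression index applies:
S_c = C_r·H/(1+e₀)·log₁₀(σ'_f/σ'_0) = 0.034×5.1/1.97×log₁₀(76.352/69.8)
    = 0.088019 × 0.038965 = 0.00343 m

S_c ≈ 0.00343 m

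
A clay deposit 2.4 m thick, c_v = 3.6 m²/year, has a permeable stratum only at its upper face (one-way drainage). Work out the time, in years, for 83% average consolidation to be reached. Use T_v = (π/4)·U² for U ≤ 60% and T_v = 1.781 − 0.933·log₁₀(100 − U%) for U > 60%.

t ≈ 1.01 years

Drainage path length: H_d = H = 2.4 m (single drainage).
U > 60%: T_v = 1.781 − 0.933·log₁₀(100 − 83) = 0.63299.
t = T_v·H_d²/c_v = 0.63299×2.4²/3.6 = 1.013 years.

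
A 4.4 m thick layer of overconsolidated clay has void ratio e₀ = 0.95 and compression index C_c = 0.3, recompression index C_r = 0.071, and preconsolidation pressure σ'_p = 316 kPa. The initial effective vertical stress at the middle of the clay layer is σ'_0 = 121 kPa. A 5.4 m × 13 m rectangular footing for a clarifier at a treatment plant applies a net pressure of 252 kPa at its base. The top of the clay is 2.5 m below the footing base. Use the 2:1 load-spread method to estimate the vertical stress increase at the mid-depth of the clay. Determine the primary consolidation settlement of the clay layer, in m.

S_c ≈ 0.0416 m

Mid-depth of clay below the footing base: z = 2.5 + 4.4/2 = 4.7 m.
Stress increase at mid-clay by the 2:1 spreading method:
Δσ = qBL/((B+z)(L+z)) = 252×5.4×13/((5.4+4.7)(13+4.7)) = 98.956 kPa
Final effective stress: σ'_f = 121 + 98.956 = 219.96 kPa.
σ'_f = 219.96 ≤ σ'_p = 316 kPa, so the clay remains overconsolidated and only the recompression index applies:
S_c = C_r·H/(1+e₀)·log₁₀(σ'_f/σ'_0) = 0.071×4.4/1.95×log₁₀(219.96/121)
    = 0.1602 × 0.25956 = 0.04158 m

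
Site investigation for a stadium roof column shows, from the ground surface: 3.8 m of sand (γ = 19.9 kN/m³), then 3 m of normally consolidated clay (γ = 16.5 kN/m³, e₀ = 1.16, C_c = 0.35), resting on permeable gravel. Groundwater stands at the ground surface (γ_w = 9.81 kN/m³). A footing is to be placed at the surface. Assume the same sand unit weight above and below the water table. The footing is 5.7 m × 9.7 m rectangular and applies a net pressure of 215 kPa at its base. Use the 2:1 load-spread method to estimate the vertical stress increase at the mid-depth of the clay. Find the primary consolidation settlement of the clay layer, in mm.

Mid-depth of clay below the ground surface: z = 3.8 + 3/2 = 5.3 m.
Total vertical stress at mid-clay: σ_v = 19.9×3.8 + 16.5×1.5 = 100.37 kPa.
Pore pressure: u = 9.81×(5.3 − 0) = 51.993 kPa.
Initial effective stress: σ'_0 = σ_v − u = 100.37 − 51.993 = 48.377 kPa.
Stress increase at mid-clay by the 2:1 spreading method:
Δσ = qBL/((B+z)(L+z)) = 215×5.7×9.7/((5.7+5.3)(9.7+5.3)) = 72.045 kPa
Final effective stress: σ'_f = σ'_0 + Δσ = 48.377 + 72.045 = 120.42 kPa.
Normally consolidated clay, so the full stress increment lies on the virgin compression line:
S_c = C_c·H/(1+e₀)·log₁₀(σ'_f/σ'_0) = 0.35×3/(1+1.16)×log₁₀(120.42/48.377)
    = 0.48611 × 0.39606 = 0.1925 m

S_c ≈ 193 mm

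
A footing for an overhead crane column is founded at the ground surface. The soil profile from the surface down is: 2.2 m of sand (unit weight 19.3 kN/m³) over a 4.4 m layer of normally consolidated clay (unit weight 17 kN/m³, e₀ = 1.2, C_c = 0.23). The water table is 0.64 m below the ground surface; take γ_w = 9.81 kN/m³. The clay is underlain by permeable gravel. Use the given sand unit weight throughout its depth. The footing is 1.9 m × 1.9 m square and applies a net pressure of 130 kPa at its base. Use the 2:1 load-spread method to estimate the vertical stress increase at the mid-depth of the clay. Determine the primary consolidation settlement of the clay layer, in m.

Mid-depth of clay below the ground surface: z = 2.2 + 4.4/2 = 4.4 m.
Total vertical stress at mid-clay: σ_v = 19.3×2.2 + 17×2.2 = 79.86 kPa.
Pore pressure: u = 9.81×(4.4 − 0.64) = 36.886 kPa.
Initial effective stress: σ'_0 = σ_v − u = 79.86 − 36.886 = 42.974 kPa.
Stress increase at mid-clay by the 2:1 spreading method:
Δσ = qBL/((B+z)(L+z)) = 130×1.9×1.9/((1.9+4.4)(1.9+4.4)) = 11.824 kPa
Final effective stress: σ'_f = σ'_0 + Δσ = 42.974 + 11.824 = 54.798 kPa.
Normally consolidated clay, so the full stress increment lies on the virgin compression line:
S_c = C_c·H/(1+e₀)·log₁₀(σ'_f/σ'_0) = 0.23×4.4/(1+1.2)×log₁₀(54.798/42.974)
    = 0.46 × 0.10556 = 0.04856 m

S_c ≈ 0.0486 m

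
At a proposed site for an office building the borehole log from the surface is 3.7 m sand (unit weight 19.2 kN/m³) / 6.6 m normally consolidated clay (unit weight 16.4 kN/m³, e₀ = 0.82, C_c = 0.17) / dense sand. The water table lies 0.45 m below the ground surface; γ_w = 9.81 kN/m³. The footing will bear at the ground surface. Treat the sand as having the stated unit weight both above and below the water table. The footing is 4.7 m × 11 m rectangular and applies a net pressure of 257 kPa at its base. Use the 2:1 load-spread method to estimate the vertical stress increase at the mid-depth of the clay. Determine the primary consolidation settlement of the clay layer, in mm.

S_c ≈ 190 mm

Mid-depth of clay below the ground surface: z = 3.7 + 6.6/2 = 7 m.
Total vertical stress at mid-clay: σ_v = 19.2×3.7 + 16.4×3.3 = 125.16 kPa.
Pore pressure: u = 9.81×(7 − 0.45) = 64.255 kPa.
Initial effective stress: σ'_0 = σ_v − u = 125.16 − 64.255 = 60.905 kPa.
Stress increase at mid-clay by the 2:1 spreading method:
Δσ = qBL/((B+z)(L+z)) = 257×4.7×11/((4.7+7)(11+7)) = 63.091 kPa
Final effective stress: σ'_f = σ'_0 + Δσ = 60.905 + 63.091 = 124 kPa.
Normally consolidated clay, so the full stress increment lies on the virgin compression line:
S_c = C_c·H/(1+e₀)·log₁₀(σ'_f/σ'_0) = 0.17×6.6/(1+0.82)×log₁₀(124/60.905)
    = 0.61648 × 0.30877 = 0.1904 m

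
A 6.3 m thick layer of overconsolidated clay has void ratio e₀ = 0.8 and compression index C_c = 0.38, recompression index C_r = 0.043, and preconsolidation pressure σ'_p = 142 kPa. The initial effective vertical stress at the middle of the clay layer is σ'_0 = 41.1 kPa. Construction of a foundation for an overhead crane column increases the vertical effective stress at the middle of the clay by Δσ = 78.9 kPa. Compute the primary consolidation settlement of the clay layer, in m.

Final effective stress: σ'_f = 41.1 + 78.9 = 120 kPa.
σ'_f = 120 ≤ σ'_p = 142 kPa, so the clay remains overconsolidated and only the recompression index applies:
S_c = C_r·H/(1+e₀)·log₁₀(σ'_f/σ'_0) = 0.043×6.3/1.8×log₁₀(120/41.1)
    = 0.1505 × 0.46534 = 0.07003 m

S_c ≈ 0.07 m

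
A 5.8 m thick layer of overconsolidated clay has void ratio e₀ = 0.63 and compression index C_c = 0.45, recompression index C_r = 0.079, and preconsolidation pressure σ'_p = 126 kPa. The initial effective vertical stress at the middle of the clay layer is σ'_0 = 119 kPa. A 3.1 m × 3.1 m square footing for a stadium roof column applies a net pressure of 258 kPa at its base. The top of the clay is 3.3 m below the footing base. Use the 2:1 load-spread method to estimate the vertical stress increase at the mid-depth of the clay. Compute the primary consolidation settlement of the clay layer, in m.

S_c ≈ 0.117 m

Mid-depth of clay below the footing base: z = 3.3 + 5.8/2 = 6.2 m.
Stress increase at mid-clay by the 2:1 spreading method:
Δσ = qBL/((B+z)(L+z)) = 258×3.1×3.1/((3.1+6.2)(3.1+6.2)) = 28.667 kPa
Final effective stress: σ'_f = 119 + 28.667 = 147.67 kPa.
σ'_f = 147.67 > σ'_p = 126 kPa, so the stress path crosses the preconsolidation pressure — recompression up to σ'_p, then virgin compression beyond:
S_c = H/(1+e₀)·[C_r·log₁₀(σ'_p/σ'_0) + C_c·log₁₀(σ'_f/σ'_p)]
    = 5.8/1.63 × [0.079×log₁₀(126/119) + 0.45×log₁₀(147.67/126)]
    = 3.5583 × [0.0019611 + 0.031015] = 0.1173 m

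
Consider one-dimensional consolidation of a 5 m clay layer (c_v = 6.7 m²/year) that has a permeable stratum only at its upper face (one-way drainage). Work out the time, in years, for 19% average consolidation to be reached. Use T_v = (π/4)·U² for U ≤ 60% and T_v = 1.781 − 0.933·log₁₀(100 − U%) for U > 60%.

t ≈ 0.106 years

Drainage path length: H_d = H = 5 m (single drainage).
U ≤ 60%: T_v = (π/4)·U² = (π/4)×0.19² = 0.028353.
t = T_v·H_d²/c_v = 0.028353×5²/6.7 = 0.1058 years.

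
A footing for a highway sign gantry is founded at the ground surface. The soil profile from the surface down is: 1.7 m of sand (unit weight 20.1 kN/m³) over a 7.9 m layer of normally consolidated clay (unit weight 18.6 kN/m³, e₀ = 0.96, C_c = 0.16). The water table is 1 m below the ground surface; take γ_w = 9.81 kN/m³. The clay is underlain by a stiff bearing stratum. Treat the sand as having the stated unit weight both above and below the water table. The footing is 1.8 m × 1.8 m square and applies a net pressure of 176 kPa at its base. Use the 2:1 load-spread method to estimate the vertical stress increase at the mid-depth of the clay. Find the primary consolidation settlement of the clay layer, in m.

Mid-depth of clay below the ground surface: z = 1.7 + 7.9/2 = 5.65 m.
Total vertical stress at mid-clay: σ_v = 20.1×1.7 + 18.6×3.95 = 107.64 kPa.
Pore pressure: u = 9.81×(5.65 − 1) = 45.617 kPa.
Initial effective stress: σ'_0 = σ_v − u = 107.64 − 45.617 = 62.023 kPa.
Stress increase at mid-clay by the 2:1 spreading method:
Δσ = qBL/((B+z)(L+z)) = 176×1.8×1.8/((1.8+5.65)(1.8+5.65)) = 10.274 kPa
Final effective stress: σ'_f = σ'_0 + Δσ = 62.023 + 10.274 = 72.297 kPa.
Normally consolidated clay, so the full stress increment lies on the virgin compression line:
S_c = C_c·H/(1+e₀)·log₁₀(σ'_f/σ'_0) = 0.16×7.9/(1+0.96)×log₁₀(72.297/62.023)
    = 0.6449 × 0.066568 = 0.04293 m

S_c ≈ 0.0429 m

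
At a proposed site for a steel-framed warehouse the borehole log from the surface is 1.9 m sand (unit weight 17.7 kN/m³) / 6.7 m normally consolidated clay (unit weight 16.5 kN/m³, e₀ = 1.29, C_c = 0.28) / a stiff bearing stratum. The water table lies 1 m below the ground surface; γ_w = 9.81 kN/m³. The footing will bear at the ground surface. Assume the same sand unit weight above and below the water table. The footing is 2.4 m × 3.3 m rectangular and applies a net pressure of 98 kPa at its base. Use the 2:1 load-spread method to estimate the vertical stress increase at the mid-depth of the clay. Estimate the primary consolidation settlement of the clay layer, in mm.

Mid-depth of clay below the ground surface: z = 1.9 + 6.7/2 = 5.25 m.
Total vertical stress at mid-clay: σ_v = 17.7×1.9 + 16.5×3.35 = 88.905 kPa.
Pore pressure: u = 9.81×(5.25 − 1) = 41.693 kPa.
Initial effective stress: σ'_0 = σ_v − u = 88.905 − 41.693 = 47.212 kPa.
Stress increase at mid-clay by the 2:1 spreading method:
Δσ = qBL/((B+z)(L+z)) = 98×2.4×3.3/((2.4+5.25)(3.3+5.25)) = 11.867 kPa
Final effective stress: σ'_f = σ'_0 + Δσ = 47.212 + 11.867 = 59.079 kPa.
Normally consolidated clay, so the full stress increment lies on the virgin compression line:
S_c = C_c·H/(1+e₀)·log₁₀(σ'_f/σ'_0) = 0.28×6.7/(1+1.29)×log₁₀(59.079/47.212)
    = 0.81921 × 0.097381 = 0.07978 m

S_c ≈ 79.8 mm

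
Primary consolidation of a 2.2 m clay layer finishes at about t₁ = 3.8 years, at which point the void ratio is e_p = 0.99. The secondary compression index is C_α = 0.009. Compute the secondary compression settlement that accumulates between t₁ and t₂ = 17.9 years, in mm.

Secondary compression: S_s = C_α·H/(1+e_p)·log₁₀(t₂/t₁)
S_s = 0.009×2.2/(1+0.99)×log₁₀(17.9/3.8)
    = 0.00995 × 0.6731 = 0.006697 m

S_s ≈ 6.7 mm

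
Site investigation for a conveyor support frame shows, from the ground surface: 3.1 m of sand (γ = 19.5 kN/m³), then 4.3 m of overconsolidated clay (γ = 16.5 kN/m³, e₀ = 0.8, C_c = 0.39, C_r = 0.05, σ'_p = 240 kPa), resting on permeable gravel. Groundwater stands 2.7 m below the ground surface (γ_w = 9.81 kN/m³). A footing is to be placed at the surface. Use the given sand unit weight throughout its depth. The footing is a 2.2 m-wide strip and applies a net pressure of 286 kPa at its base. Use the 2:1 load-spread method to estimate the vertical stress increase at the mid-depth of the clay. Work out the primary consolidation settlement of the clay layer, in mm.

Mid-depth of clay below the ground surface: z = 3.1 + 4.3/2 = 5.25 m.
Total vertical stress at mid-clay: σ_v = 19.5×3.1 + 16.5×2.15 = 95.925 kPa.
Pore pressure: u = 9.81×(5.25 − 2.7) = 25.015 kPa.
Initial effective stress: σ'_0 = σ_v − u = 95.925 − 25.015 = 70.91 kPa.
Stress increase at mid-clay by the 2:1 spreading method:
Δσ = qB/(B+z) = 286×2.2/(2.2+5.25) = 84.456 kPa
Final effective stress: σ'_f = 70.91 + 84.456 = 155.37 kPa.
σ'_f = 155.37 ≤ σ'_p = 240 kPa, so the clay remains overconsolidated and only the recompression index applies:
S_c = C_r·H/(1+e₀)·log₁₀(σ'_f/σ'_0) = 0.05×4.3/1.8×log₁₀(155.37/70.91)
    = 0.11945 × 0.34066 = 0.04069 m

S_c ≈ 40.7 mm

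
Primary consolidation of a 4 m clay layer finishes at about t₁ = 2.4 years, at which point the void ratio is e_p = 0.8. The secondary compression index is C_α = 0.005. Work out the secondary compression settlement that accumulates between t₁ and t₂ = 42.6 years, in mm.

S_s ≈ 13.9 mm

Secondary compression: S_s = C_α·H/(1+e_p)·log₁₀(t₂/t₁)
S_s = 0.005×4/(1+0.8)×log₁₀(42.6/2.4)
    = 0.01111 × 1.249 = 0.01388 m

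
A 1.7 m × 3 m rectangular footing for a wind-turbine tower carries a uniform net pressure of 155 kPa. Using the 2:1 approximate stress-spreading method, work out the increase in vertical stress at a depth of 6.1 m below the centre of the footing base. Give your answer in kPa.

Δσ_z ≈ 11.1 kPa

By the 2:1 method the load spreads at 1 horizontal : 2 vertical, so at depth z the loaded area has grown by z in each plan dimension:
Δσ = qBL/((B+z)(L+z)) = 155×1.7×3/((1.7+6.1)(3+6.1)) = 11.137 kPa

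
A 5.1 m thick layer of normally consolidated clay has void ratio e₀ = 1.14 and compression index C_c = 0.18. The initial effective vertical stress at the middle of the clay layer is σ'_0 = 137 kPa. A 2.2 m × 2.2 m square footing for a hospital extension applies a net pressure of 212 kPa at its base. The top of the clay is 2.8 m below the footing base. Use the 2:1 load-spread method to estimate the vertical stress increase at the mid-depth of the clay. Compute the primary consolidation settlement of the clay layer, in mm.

S_c ≈ 23 mm

Mid-depth of clay below the footing base: z = 2.8 + 5.1/2 = 5.35 m.
Stress increase at mid-clay by the 2:1 spreading method:
Δσ = qBL/((B+z)(L+z)) = 212×2.2×2.2/((2.2+5.35)(2.2+5.35)) = 18.001 kPa
Final effective stress: σ'_f = σ'_0 + Δσ = 137 + 18.001 = 155 kPa.
Normally consolidated clay, so the full stress increment lies on the virgin compression line:
S_c = C_c·H/(1+e₀)·log₁₀(σ'_f/σ'_0) = 0.18×5.1/(1+1.14)×log₁₀(155/137)
    = 0.42897 × 0.053611 = 0.023 m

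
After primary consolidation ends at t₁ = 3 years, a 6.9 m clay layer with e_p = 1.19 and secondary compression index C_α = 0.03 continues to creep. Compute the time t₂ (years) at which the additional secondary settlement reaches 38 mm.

S_s = C_α·H/(1+e_p)·log₁₀(t₂/t₁) ⇒ log₁₀(t₂/t₁) = S_s·(1+e_p)/(C_α·H).
log₁₀(t₂/t₁) = 0.038 × (1+1.19) / (0.03×6.9) = 0.402
t₂ = t₁ × 10^0.402 = 3 × 2.524 = 7.571 years

t₂ ≈ 7.57 years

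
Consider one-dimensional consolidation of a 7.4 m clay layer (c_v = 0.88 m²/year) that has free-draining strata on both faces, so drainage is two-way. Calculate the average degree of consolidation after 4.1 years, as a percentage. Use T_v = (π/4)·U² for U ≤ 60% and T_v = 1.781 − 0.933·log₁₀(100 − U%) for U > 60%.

U ≈ 57.9 %

Drainage path length: H_d = H/2 = 3.7 m (double drainage).
T_v = c_v·t/H_d² = 0.88×4.1/3.7² = 0.26355.
T_v = 0.26355 corresponds to the U ≤ 60% branch:
U = √(4T_v/π) = 0.5793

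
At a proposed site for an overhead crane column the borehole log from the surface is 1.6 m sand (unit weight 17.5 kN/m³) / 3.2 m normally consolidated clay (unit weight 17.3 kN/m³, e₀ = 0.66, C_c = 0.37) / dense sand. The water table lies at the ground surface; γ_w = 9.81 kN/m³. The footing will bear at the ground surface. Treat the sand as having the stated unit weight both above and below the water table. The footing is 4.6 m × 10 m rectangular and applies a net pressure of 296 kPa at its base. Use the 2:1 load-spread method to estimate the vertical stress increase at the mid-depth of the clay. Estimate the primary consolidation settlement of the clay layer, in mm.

Mid-depth of clay below the ground surface: z = 1.6 + 3.2/2 = 3.2 m.
Total vertical stress at mid-clay: σ_v = 17.5×1.6 + 17.3×1.6 = 55.68 kPa.
Pore pressure: u = 9.81×(3.2 − 0) = 31.392 kPa.
Initial effective stress: σ'_0 = σ_v − u = 55.68 − 31.392 = 24.288 kPa.
Stress increase at mid-clay by the 2:1 spreading method:
Δσ = qBL/((B+z)(L+z)) = 296×4.6×10/((4.6+3.2)(10+3.2)) = 132.25 kPa
Final effective stress: σ'_f = σ'_0 + Δσ = 24.288 + 132.25 = 156.54 kPa.
Normally consolidated clay, so the full stress increment lies on the virgin compression line:
S_c = C_c·H/(1+e₀)·log₁₀(σ'_f/σ'_0) = 0.37×3.2/(1+0.66)×log₁₀(156.54/24.288)
    = 0.71325 × 0.80923 = 0.5772 m

S_c ≈ 577 mm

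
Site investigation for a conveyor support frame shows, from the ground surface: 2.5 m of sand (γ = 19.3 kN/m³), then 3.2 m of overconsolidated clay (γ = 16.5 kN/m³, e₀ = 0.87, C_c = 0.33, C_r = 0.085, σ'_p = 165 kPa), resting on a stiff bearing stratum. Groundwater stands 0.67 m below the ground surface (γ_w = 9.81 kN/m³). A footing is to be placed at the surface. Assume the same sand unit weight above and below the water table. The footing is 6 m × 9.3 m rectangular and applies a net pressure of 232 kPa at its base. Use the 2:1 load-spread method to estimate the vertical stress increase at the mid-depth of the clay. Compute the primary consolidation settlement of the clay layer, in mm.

S_c ≈ 76 mm

Mid-depth of clay below the ground surface: z = 2.5 + 3.2/2 = 4.1 m.
Total vertical stress at mid-clay: σ_v = 19.3×2.5 + 16.5×1.6 = 74.65 kPa.
Pore pressure: u = 9.81×(4.1 − 0.67) = 33.648 kPa.
Initial effective stress: σ'_0 = σ_v − u = 74.65 − 33.648 = 41.002 kPa.
Stress increase at mid-clay by the 2:1 spreading method:
Δσ = qBL/((B+z)(L+z)) = 232×6×9.3/((6+4.1)(9.3+4.1)) = 95.652 kPa
Final effective stress: σ'_f = 41.002 + 95.652 = 136.65 kPa.
σ'_f = 136.65 ≤ σ'_p = 165 kPa, so the clay remains overconsolidated and only the recompression index applies:
S_c = C_r·H/(1+e₀)·log₁₀(σ'_f/σ'_0) = 0.085×3.2/1.87×log₁₀(136.65/41.002)
    = 0.14545 × 0.5228 = 0.07604 m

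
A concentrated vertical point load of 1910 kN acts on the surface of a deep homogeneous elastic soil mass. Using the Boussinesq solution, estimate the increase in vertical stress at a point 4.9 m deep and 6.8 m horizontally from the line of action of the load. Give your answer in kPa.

Boussinesq vertical stress below a point load on an elastic half-space:
Δσ_z = 3P/(2πz²) · [1 + (r/z)²]^(−5/2)
r/z = 6.8/4.9 = 1.3878; [1+(r/z)²]^(−5/2) = 0.068291.
Δσ_z = 3×1910/(2π×4.9²) × 0.068291 = 37.982 × 0.068291 = 2.594 kPa

Δσ_z ≈ 2.59 kPa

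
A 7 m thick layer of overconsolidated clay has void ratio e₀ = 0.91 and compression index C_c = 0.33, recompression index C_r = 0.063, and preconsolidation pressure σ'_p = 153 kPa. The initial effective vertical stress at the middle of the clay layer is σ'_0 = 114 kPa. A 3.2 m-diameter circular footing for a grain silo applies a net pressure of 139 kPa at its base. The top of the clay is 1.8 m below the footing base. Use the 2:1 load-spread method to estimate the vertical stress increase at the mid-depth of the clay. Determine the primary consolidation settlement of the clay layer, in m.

S_c ≈ 0.016 m

Mid-depth of clay below the footing base: z = 1.8 + 7/2 = 5.3 m.
Stress increase at mid-clay by the 2:1 spreading method:
Δσ ≈ qD²/(D+z)² = 139×3.2²/(3.2+5.3)² = 19.7 kPa
Final effective stress: σ'_f = 114 + 19.7 = 133.7 kPa.
σ'_f = 133.7 ≤ σ'_p = 153 kPa, so the clay remains overconsolidated and only the recompression index applies:
S_c = C_r·H/(1+e₀)·log₁₀(σ'_f/σ'_0) = 0.063×7/1.91×log₁₀(133.7/114)
    = 0.23089 × 0.069227 = 0.01598 m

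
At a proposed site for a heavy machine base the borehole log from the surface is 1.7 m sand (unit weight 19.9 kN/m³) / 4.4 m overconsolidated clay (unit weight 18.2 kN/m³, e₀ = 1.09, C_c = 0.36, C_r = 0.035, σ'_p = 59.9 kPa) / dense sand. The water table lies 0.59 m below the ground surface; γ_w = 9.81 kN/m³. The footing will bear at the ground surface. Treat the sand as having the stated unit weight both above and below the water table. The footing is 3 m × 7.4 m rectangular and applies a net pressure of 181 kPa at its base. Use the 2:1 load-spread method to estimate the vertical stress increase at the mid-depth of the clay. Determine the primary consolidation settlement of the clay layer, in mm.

Mid-depth of clay below the ground surface: z = 1.7 + 4.4/2 = 3.9 m.
Total vertical stress at mid-clay: σ_v = 19.9×1.7 + 18.2×2.2 = 73.87 kPa.
Pore pressure: u = 9.81×(3.9 − 0.59) = 32.471 kPa.
Initial effective stress: σ'_0 = σ_v − u = 73.87 − 32.471 = 41.399 kPa.
Stress increase at mid-clay by the 2:1 spreading method:
Δσ = qBL/((B+z)(L+z)) = 181×3×7.4/((3+3.9)(7.4+3.9)) = 51.535 kPa
Final effective stress: σ'_f = 41.399 + 51.535 = 92.934 kPa.
σ'_f = 92.934 > σ'_p = 59.9 kPa, so the stress path crosses the preconsolidation pressure — recompression up to σ'_p, then virgin compression beyond:
S_c = H/(1+e₀)·[C_r·log₁₀(σ'_p/σ'_0) + C_c·log₁₀(σ'_f/σ'_p)]
    = 4.4/2.09 × [0.035×log₁₀(59.9/41.399) + 0.36×log₁₀(92.934/59.9)]
    = 2.1053 × [0.0056153 + 0.068669] = 0.1564 m

S_c ≈ 156 mm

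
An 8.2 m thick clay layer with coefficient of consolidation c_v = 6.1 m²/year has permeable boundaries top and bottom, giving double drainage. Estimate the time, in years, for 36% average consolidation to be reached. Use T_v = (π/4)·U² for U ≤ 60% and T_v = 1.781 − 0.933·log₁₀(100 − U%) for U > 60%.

Drainage path length: H_d = H/2 = 4.1 m (double drainage).
U ≤ 60%: T_v = (π/4)·U² = (π/4)×0.36² = 0.10179.
t = T_v·H_d²/c_v = 0.10179×4.1²/6.1 = 0.2805 years.

t ≈ 0.281 years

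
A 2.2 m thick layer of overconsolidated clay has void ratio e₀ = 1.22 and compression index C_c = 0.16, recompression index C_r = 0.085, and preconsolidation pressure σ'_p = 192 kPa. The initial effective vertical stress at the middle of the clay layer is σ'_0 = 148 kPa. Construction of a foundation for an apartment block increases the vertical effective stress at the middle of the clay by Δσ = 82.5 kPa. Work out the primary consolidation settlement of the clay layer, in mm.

S_c ≈ 22.1 mm

Final effective stress: σ'_f = 148 + 82.5 = 230.5 kPa.
σ'_f = 230.5 > σ'_p = 192 kPa, so the stress path crosses the preconsolidation pressure — recompression up to σ'_p, then virgin compression beyond:
S_c = H/(1+e₀)·[C_r·log₁₀(σ'_p/σ'_0) + C_c·log₁₀(σ'_f/σ'_p)]
    = 2.2/2.22 × [0.085×log₁₀(192/148) + 0.16×log₁₀(230.5/192)]
    = 0.99099 × [0.0096084 + 0.012699] = 0.02211 m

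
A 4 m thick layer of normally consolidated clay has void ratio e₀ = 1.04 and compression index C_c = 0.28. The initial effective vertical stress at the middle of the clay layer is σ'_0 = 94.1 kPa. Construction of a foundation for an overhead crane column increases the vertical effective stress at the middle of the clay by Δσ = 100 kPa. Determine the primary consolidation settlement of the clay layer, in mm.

Final effective stress: σ'_f = σ'_0 + Δσ = 94.1 + 100 = 194.1 kPa.
Normally consolidated clay, so the full stress increment lies on the virgin compression line:
S_c = C_c·H/(1+e₀)·log₁₀(σ'_f/σ'_0) = 0.28×4/(1+1.04)×log₁₀(194.1/94.1)
    = 0.54902 × 0.31444 = 0.1726 m

S_c ≈ 173 mm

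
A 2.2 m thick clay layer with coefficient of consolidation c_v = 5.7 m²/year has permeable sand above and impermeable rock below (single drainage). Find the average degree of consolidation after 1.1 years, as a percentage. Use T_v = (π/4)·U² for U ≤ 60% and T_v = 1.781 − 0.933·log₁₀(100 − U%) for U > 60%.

U ≈ 96.7 %

Drainage path length: H_d = H = 2.2 m (single drainage).
T_v = c_v·t/H_d² = 5.7×1.1/2.2² = 1.2955.
T_v = 1.2955 corresponds to the U > 60% branch:
U = 1 − 10^((1.781 − T_v)/0.933)/100 = 0.9669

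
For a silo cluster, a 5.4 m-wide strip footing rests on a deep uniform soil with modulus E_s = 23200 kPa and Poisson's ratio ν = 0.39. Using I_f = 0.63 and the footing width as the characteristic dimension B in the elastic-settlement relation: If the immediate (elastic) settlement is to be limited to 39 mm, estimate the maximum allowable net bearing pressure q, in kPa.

S_e = q·B·(1−ν²)/E_s · I_f  ⇒  q = S_e·E_s / (B·(1−ν²)·I_f).
q = 0.039 × 23200 / (5.4 × 0.8479 × 0.63) = 313.7 kPa

q ≈ 314 kPa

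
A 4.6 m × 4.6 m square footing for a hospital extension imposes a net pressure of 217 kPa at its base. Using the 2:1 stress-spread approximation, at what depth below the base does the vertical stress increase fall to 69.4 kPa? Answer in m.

2:1 spreading — at depth z the loaded area has grown by z in each plan dimension:
qB²/(B+z)² = Δσ_z ⇒ z = B(√(q/Δσ_z) − 1) = 4.6×(√(217/69.4) − 1) = 3.534 m

z ≈ 3.53 m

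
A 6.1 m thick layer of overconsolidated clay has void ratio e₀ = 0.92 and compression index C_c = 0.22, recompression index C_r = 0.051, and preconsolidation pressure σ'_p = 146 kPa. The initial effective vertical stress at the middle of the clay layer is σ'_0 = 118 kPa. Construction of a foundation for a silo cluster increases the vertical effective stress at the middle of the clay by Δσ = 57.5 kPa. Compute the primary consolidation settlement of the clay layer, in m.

S_c ≈ 0.0708 m

Final effective stress: σ'_f = 118 + 57.5 = 175.5 kPa.
σ'_f = 175.5 > σ'_p = 146 kPa, so the stress path crosses the preconsolidation pressure — recompression up to σ'_p, then virgin compression beyond:
S_c = H/(1+e₀)·[C_r·log₁₀(σ'_p/σ'_0) + C_c·log₁₀(σ'_f/σ'_p)]
    = 6.1/1.92 × [0.051×log₁₀(146/118) + 0.22×log₁₀(175.5/146)]
    = 3.1771 × [0.004716 + 0.017583] = 0.07085 m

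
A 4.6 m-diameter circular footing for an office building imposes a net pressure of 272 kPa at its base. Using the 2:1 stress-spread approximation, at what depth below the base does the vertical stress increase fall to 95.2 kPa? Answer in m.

2:1 spreading — at depth z the loaded area has grown by z in each plan dimension:
qD²/(D+z)² = Δσ_z ⇒ z = D(√(q/Δσ_z) − 1) = 4.6×(√(272/95.2) − 1) = 3.175 m

z ≈ 3.18 m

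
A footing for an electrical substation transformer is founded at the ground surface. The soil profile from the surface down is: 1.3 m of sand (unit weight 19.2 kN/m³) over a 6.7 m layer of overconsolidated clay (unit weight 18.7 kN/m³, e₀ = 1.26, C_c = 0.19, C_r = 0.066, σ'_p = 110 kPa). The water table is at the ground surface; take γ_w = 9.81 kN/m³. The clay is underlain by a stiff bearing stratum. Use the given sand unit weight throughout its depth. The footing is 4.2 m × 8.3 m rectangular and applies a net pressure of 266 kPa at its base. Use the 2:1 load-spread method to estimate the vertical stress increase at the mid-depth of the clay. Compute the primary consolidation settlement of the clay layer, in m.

S_c ≈ 0.109 m

Mid-depth of clay below the ground surface: z = 1.3 + 6.7/2 = 4.65 m.
Total vertical stress at mid-clay: σ_v = 19.2×1.3 + 18.7×3.35 = 87.605 kPa.
Pore pressure: u = 9.81×(4.65 − 0) = 45.617 kPa.
Initial effective stress: σ'_0 = σ_v − u = 87.605 − 45.617 = 41.988 kPa.
Stress increase at mid-clay by the 2:1 spreading method:
Δσ = qBL/((B+z)(L+z)) = 266×4.2×8.3/((4.2+4.65)(8.3+4.65)) = 80.909 kPa
Final effective stress: σ'_f = 41.988 + 80.909 = 122.9 kPa.
σ'_f = 122.9 > σ'_p = 110 kPa, so the stress path crosses the preconsolidation pressure — recompression up to σ'_p, then virgin compression beyond:
S_c = H/(1+e₀)·[C_r·log₁₀(σ'_p/σ'_0) + C_c·log₁₀(σ'_f/σ'_p)]
    = 6.7/2.26 × [0.066×log₁₀(110/41.988) + 0.19×log₁₀(122.9/110)]
    = 2.9646 × [0.027606 + 0.0091502] = 0.109 m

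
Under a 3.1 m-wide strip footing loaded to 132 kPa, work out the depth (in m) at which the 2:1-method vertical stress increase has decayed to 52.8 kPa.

z ≈ 4.65 m

2:1 spreading — at depth z the loaded area has grown by z in each plan dimension:
qB/(B+z) = Δσ_z ⇒ z = qB/Δσ_z − B = 132×3.1/52.8 − 3.1 = 4.65 m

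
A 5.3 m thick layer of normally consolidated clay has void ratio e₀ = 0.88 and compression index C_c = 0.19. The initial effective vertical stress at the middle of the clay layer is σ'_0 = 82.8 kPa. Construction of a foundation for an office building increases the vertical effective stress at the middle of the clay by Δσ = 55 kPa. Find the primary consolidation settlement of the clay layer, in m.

S_c ≈ 0.118 m

Final effective stress: σ'_f = σ'_0 + Δσ = 82.8 + 55 = 137.8 kPa.
Normally consolidated clay, so the full stress increment lies on the virgin compression line:
S_c = C_c·H/(1+e₀)·log₁₀(σ'_f/σ'_0) = 0.19×5.3/(1+0.88)×log₁₀(137.8/82.8)
    = 0.53564 × 0.22122 = 0.1185 m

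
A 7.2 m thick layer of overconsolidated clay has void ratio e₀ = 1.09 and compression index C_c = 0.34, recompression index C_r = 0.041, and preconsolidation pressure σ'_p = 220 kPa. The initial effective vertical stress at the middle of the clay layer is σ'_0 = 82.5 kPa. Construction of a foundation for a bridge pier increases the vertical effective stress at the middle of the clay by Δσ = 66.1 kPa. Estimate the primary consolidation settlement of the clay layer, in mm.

S_c ≈ 36.1 mm

Final effective stress: σ'_f = 82.5 + 66.1 = 148.6 kPa.
σ'_f = 148.6 ≤ σ'_p = 220 kPa, so the clay remains overconsolidated and only the recompression index applies:
S_c = C_r·H/(1+e₀)·log₁₀(σ'_f/σ'_0) = 0.041×7.2/2.09×log₁₀(148.6/82.5)
    = 0.14125 × 0.25556 = 0.0361 m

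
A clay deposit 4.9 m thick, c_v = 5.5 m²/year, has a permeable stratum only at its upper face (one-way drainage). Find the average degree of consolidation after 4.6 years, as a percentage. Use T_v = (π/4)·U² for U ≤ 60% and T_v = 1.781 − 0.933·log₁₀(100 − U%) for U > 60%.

U ≈ 94 %

Drainage path length: H_d = H = 4.9 m (single drainage).
T_v = c_v·t/H_d² = 5.5×4.6/4.9² = 1.0537.
T_v = 1.0537 corresponds to the U > 60% branch:
U = 1 − 10^((1.781 − T_v)/0.933)/100 = 0.9398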